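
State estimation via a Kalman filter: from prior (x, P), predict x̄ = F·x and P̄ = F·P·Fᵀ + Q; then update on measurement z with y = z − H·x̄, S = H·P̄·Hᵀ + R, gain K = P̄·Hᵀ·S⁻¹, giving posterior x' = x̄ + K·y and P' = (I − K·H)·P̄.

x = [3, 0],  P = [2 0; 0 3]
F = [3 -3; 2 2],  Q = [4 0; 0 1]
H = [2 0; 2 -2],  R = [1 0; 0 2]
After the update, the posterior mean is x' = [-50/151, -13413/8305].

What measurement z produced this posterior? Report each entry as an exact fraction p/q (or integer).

x̄ = F·x = [9, 6]
P̄ = F·P·Fᵀ + Q = [49 -6; -6 21]
S = H·P̄·Hᵀ + R = [197 220; 220 330]
K = P̄·Hᵀ·S⁻¹ = [74/151 1/151; 72/151 -3999/8305]
x' − x̄ = [-1409/151, -63243/8305] = K·y
y = (KᵀK)⁻¹·Kᵀ·(x' − x̄) = [-19, -3]
z = y + H·x̄ = [-19, -3] + [18, 6] = [-1, 3]

z = [-1, 3]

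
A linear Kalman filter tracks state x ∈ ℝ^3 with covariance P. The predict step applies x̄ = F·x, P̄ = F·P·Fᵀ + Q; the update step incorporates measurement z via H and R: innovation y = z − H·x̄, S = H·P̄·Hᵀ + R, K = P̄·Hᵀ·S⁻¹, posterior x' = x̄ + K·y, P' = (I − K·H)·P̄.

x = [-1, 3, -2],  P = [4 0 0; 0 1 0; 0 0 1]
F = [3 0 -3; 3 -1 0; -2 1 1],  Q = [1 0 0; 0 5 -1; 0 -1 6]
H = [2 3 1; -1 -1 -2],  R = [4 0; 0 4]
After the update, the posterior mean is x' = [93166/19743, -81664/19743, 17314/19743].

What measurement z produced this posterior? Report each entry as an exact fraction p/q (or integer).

x̄ = F·x = [3, -6, 3]
P̄ = F·P·Fᵀ + Q = [46 36 -27; 36 42 -26; -27 -26 24]
S = H·P̄·Hᵀ + R = [758 -129; -129 48]
K = P̄·Hᵀ·S⁻¹ = [1564/6581 1093/19743; 1634/6581 2480/19743; -1513/6581 -10142/19743]
x' − x̄ = [33937/19743, 36794/19743, -41915/19743] = K·y
y = (KᵀK)⁻¹·Kᵀ·(x' − x̄) = [7, 1]
z = y + H·x̄ = [7, 1] + [-9, -3] = [-2, -2]

z = [-2, -2]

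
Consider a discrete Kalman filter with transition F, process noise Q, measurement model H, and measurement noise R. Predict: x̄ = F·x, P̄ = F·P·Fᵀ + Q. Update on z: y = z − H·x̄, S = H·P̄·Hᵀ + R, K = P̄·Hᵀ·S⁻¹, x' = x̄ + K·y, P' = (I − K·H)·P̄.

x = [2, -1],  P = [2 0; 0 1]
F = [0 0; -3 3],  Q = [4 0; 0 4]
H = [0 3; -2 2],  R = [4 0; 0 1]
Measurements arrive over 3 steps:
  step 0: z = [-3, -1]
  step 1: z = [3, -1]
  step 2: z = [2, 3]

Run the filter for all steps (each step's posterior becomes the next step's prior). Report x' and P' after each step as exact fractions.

step 0: x' = [-2776/5307, -5603/5307], P' = [3116/5307 1984/5307; 1984/5307 2108/5307]
step 1: x' = [23104/20343, 28753/40686], P' = [34772/61029 21688/61029; 21688/61029 46087/122058]
step 2: x' = [-12394312/14970679, 9287062/14970679], P' = [8529692/14970679 5320128/14970679; 5320128/14970679 5652636/14970679]

step 0: x̄ = F·x = [0, -9]
step 0: P̄ = F·P·Fᵀ + Q = [4 0; 0 31]
step 0: y = z − H·x̄ = [24, 17]
step 0: S = H·P̄·Hᵀ + R = [283 186; 186 141]
step 0: K = P̄·Hᵀ·S⁻¹ = [496/1769 -2264/5307; 527/1769 248/5307]
step 0: x' = x̄ + K·y = [-2776/5307, -5603/5307]
step 0: P' = (I − K·H)·P̄ = [3116/5307 1984/5307; 1984/5307 2108/5307]
step 1: x̄ = F·x = [0, -2827/1769]
step 1: P̄ = F·P·Fᵀ + Q = [4 0; 0 10844/1769]
step 1: y = z − H·x̄ = [13788/1769, 3885/1769]
step 1: S = H·P̄·Hᵀ + R = [104672/1769 65064/1769; 65064/1769 73449/1769]
step 1: K = P̄·Hᵀ·S⁻¹ = [5422/20343 -26168/61029; 46087/162744 2711/61029]
step 1: x' = x̄ + K·y = [23104/20343, 28753/40686]
step 1: P' = (I − K·H)·P̄ = [34772/61029 21688/61029; 21688/61029 46087/122058]
step 2: x̄ = F·x = [0, -17455/13562]
step 2: P̄ = F·P·Fᵀ + Q = [4 0; 0 83127/13562]
step 2: y = z − H·x̄ = [79489/13562, 37798/6781]
step 2: S = H·P̄·Hᵀ + R = [802391/13562 249381/6781; 249381/6781 281531/6781]
step 2: K = P̄·Hᵀ·S⁻¹ = [3990096/14970679 -6419128/14970679; 4239477/14970679 665016/14970679]
step 2: x' = x̄ + K·y = [-12394312/14970679, 9287062/14970679]
step 2: P' = (I − K·H)·P̄ = [8529692/14970679 5320128/14970679; 5320128/14970679 5652636/14970679]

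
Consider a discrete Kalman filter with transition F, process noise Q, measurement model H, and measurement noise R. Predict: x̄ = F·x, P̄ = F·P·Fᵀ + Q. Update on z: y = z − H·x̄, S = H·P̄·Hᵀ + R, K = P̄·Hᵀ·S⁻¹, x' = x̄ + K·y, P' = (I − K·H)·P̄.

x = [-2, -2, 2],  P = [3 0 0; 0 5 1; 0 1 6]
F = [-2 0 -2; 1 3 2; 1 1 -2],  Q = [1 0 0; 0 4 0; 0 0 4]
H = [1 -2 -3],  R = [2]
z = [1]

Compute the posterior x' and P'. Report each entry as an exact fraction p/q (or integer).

x' = [-1891/607, 3214/607, -2996/607]
P' = [18738/607 -10750/607 13372/607; -10750/607 20292/607 -16990/607; 13372/607 -16990/607 15824/607]

x̄ = F·x = [0, -4, -8]
P̄ = F·P·Fᵀ + Q = [37 -36 16; -36 88 -10; 16 -10 32]
y = z − H·x̄ = [-31]
S = H·P̄·Hᵀ + R = [607]
K = P̄·Hᵀ·S⁻¹ = [61/607; -182/607; -60/607]
x' = x̄ + K·y = [-1891/607, 3214/607, -2996/607]
P' = (I − K·H)·P̄ = [18738/607 -10750/607 13372/607; -10750/607 20292/607 -16990/607; 13372/607 -16990/607 15824/607]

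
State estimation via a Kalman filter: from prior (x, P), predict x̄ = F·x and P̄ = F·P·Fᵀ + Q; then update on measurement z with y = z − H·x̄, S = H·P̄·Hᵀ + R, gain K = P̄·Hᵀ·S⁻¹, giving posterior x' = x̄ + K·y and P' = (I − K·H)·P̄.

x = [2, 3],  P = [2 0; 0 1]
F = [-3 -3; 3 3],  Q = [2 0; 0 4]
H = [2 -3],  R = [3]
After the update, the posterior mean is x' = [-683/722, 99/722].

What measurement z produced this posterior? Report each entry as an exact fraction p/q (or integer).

z = [-2]

x̄ = F·x = [-15, 15]
P̄ = F·P·Fᵀ + Q = [29 -27; -27 31]
S = H·P̄·Hᵀ + R = [722]
K = P̄·Hᵀ·S⁻¹ = [139/722; -147/722]
x' − x̄ = [10147/722, -10731/722] = K·y
y = (KᵀK)⁻¹·Kᵀ·(x' − x̄) = [73]
z = y + H·x̄ = [73] + [-75] = [-2]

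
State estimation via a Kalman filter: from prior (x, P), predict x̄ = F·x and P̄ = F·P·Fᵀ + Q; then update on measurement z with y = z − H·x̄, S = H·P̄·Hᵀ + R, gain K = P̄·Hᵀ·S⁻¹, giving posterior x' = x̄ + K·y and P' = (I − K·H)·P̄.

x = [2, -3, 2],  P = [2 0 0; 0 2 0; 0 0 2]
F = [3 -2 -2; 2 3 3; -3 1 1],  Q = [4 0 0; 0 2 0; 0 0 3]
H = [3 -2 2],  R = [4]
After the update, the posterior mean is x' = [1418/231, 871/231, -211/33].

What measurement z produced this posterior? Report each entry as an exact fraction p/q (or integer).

x̄ = F·x = [8, 1, -7]
P̄ = F·P·Fᵀ + Q = [38 -12 -26; -12 46 0; -26 0 25]
S = H·P̄·Hᵀ + R = [462]
K = P̄·Hᵀ·S⁻¹ = [43/231; -64/231; -2/33]
x' − x̄ = [-430/231, 640/231, 20/33] = K·y
y = (KᵀK)⁻¹·Kᵀ·(x' − x̄) = [-10]
z = y + H·x̄ = [-10] + [8] = [-2]

z = [-2]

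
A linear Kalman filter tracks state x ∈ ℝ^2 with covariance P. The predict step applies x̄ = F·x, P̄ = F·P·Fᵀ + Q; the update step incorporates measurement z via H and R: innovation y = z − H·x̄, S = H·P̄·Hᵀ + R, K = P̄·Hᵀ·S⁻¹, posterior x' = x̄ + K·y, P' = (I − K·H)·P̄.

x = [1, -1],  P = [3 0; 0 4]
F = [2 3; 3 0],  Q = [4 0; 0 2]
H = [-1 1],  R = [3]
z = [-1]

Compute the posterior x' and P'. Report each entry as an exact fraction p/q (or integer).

x̄ = F·x = [-1, 3]
P̄ = F·P·Fᵀ + Q = [52 18; 18 29]
y = z − H·x̄ = [-5]
S = H·P̄·Hᵀ + R = [48]
K = P̄·Hᵀ·S⁻¹ = [-17/24; 11/48]
x' = x̄ + K·y = [61/24, 89/48]
P' = (I − K·H)·P̄ = [335/12 619/24; 619/24 1271/48]

x' = [61/24, 89/48]
P' = [335/12 619/24; 619/24 1271/48]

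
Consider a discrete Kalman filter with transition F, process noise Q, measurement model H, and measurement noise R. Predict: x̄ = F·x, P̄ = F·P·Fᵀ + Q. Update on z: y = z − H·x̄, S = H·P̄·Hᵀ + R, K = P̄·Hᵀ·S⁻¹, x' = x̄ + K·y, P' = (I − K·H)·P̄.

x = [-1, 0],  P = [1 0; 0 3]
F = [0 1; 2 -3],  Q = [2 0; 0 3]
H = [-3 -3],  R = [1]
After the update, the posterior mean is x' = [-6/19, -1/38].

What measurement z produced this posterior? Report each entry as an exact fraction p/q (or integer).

z = [1]

x̄ = F·x = [0, -2]
P̄ = F·P·Fᵀ + Q = [5 -9; -9 34]
S = H·P̄·Hᵀ + R = [190]
K = P̄·Hᵀ·S⁻¹ = [6/95; -15/38]
x' − x̄ = [-6/19, 75/38] = K·y
y = (KᵀK)⁻¹·Kᵀ·(x' − x̄) = [-5]
z = y + H·x̄ = [-5] + [6] = [1]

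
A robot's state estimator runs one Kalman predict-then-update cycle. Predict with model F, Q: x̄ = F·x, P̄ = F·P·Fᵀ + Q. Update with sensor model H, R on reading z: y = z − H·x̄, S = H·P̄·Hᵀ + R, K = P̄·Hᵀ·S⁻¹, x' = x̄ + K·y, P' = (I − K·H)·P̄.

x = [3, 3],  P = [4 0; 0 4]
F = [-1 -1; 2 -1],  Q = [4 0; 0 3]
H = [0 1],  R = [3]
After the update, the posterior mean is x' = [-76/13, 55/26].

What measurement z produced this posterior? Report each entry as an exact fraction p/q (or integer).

x̄ = F·x = [-6, 3]
P̄ = F·P·Fᵀ + Q = [12 -4; -4 23]
S = H·P̄·Hᵀ + R = [26]
K = P̄·Hᵀ·S⁻¹ = [-2/13; 23/26]
x' − x̄ = [2/13, -23/26] = K·y
y = (KᵀK)⁻¹·Kᵀ·(x' − x̄) = [-1]
z = y + H·x̄ = [-1] + [3] = [2]

z = [2]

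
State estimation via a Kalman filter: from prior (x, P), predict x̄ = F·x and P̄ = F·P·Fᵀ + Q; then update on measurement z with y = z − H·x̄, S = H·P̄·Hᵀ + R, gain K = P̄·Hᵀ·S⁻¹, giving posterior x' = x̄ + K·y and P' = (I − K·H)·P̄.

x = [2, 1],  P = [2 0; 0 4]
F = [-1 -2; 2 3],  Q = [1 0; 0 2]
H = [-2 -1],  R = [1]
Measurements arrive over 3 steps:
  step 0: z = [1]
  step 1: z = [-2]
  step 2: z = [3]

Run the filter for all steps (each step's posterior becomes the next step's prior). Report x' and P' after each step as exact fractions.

step 0: x̄ = F·x = [-4, 7]
step 0: P̄ = F·P·Fᵀ + Q = [19 -28; -28 46]
step 0: y = z − H·x̄ = [0]
step 0: S = H·P̄·Hᵀ + R = [11]
step 0: K = P̄·Hᵀ·S⁻¹ = [-10/11; 10/11]
step 0: x' = x̄ + K·y = [-4, 7]
step 0: P' = (I − K·H)·P̄ = [109/11 -208/11; -208/11 406/11]
step 1: x̄ = F·x = [-10, 13]
step 1: P̄ = F·P·Fᵀ + Q = [912/11 -1198/11; -1198/11 1616/11]
step 1: y = z − H·x̄ = [-9]
step 1: S = H·P̄·Hᵀ + R = [483/11]
step 1: K = P̄·Hᵀ·S⁻¹ = [-626/483; 260/161]
step 1: x' = x̄ + K·y = [268/161, -247/161]
step 1: P' = (I − K·H)·P̄ = [4420/483 -2738/161; -2738/161 5216/161]
step 2: x̄ = F·x = [226/161, -205/161]
step 2: P̄ = F·P·Fᵀ + Q = [34639/483 -45230/483; -45230/483 60910/483]
step 2: y = z − H·x̄ = [730/161]
step 2: S = H·P̄·Hᵀ + R = [6343/161]
step 2: K = P̄·Hᵀ·S⁻¹ = [-8016/6343; 9850/6343]
step 2: x' = x̄ + K·y = [-27442/6343, 36585/6343]
step 2: P' = (I − K·H)·P̄ = [167369/19029 -310690/19029; -310690/19029 591830/19029]

step 0: x' = [-4, 7], P' = [109/11 -208/11; -208/11 406/11]
step 1: x' = [268/161, -247/161], P' = [4420/483 -2738/161; -2738/161 5216/161]
step 2: x' = [-27442/6343, 36585/6343], P' = [167369/19029 -310690/19029; -310690/19029 591830/19029]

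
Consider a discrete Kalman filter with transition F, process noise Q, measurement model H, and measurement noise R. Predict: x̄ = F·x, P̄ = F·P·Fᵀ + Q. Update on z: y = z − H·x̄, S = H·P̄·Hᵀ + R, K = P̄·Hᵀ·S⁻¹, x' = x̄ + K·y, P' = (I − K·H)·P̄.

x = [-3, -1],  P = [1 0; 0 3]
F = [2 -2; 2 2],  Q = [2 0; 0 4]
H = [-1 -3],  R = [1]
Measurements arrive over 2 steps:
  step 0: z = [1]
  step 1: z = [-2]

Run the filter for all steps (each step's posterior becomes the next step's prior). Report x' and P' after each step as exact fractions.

step 0: x' = [-766/151, 196/151], P' = [2682/151 -896/151; -896/151 316/151]
step 1: x' = [193408/125249, 17148/125249], P' = [977422/125249 -309856/125249; -309856/125249 111868/125249]

step 0: x̄ = F·x = [-4, -8]
step 0: P̄ = F·P·Fᵀ + Q = [18 -8; -8 20]
step 0: y = z − H·x̄ = [-27]
step 0: S = H·P̄·Hᵀ + R = [151]
step 0: K = P̄·Hᵀ·S⁻¹ = [6/151; -52/151]
step 0: x' = x̄ + K·y = [-766/151, 196/151]
step 0: P' = (I − K·H)·P̄ = [2682/151 -896/151; -896/151 316/151]
step 1: x̄ = F·x = [-1924/151, -1140/151]
step 1: P̄ = F·P·Fᵀ + Q = [19462/151 9464/151; 9464/151 5428/151]
step 1: y = z − H·x̄ = [-5646/151]
step 1: S = H·P̄·Hᵀ + R = [125249/151]
step 1: K = P̄·Hᵀ·S⁻¹ = [-47854/125249; -25748/125249]
step 1: x' = x̄ + K·y = [193408/125249, 17148/125249]
step 1: P' = (I − K·H)·P̄ = [977422/125249 -309856/125249; -309856/125249 111868/125249]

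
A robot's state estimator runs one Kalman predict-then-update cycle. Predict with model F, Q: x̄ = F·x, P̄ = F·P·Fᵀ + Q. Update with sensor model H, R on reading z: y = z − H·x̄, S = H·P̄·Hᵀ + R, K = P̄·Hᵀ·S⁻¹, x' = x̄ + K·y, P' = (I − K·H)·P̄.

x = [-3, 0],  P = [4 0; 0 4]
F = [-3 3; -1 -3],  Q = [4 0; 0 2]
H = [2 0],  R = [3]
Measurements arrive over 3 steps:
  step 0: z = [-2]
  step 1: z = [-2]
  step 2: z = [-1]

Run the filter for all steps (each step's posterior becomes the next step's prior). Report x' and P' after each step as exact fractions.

step 0: x̄ = F·x = [9, 3]
step 0: P̄ = F·P·Fᵀ + Q = [76 -24; -24 42]
step 0: y = z − H·x̄ = [-20]
step 0: S = H·P̄·Hᵀ + R = [307]
step 0: K = P̄·Hᵀ·S⁻¹ = [152/307; -48/307]
step 0: x' = x̄ + K·y = [-277/307, 1881/307]
step 0: P' = (I − K·H)·P̄ = [228/307 -72/307; -72/307 10590/307]
step 1: x̄ = F·x = [6474/307, -5366/307]
step 1: P̄ = F·P·Fᵀ + Q = [99886/307 -95058/307; -95058/307 95720/307]
step 1: y = z − H·x̄ = [-13562/307]
step 1: S = H·P̄·Hᵀ + R = [400465/307]
step 1: K = P̄·Hᵀ·S⁻¹ = [199772/400465; -190116/400465]
step 1: x' = x̄ + K·y = [-380122/400465, 1398886/400465]
step 1: P' = (I − K·H)·P̄ = [299658/400465 -285174/400465; -285174/400465 7128392/400465]
step 2: x̄ = F·x = [5337024/400465, -3816536/400465]
step 2: P̄ = F·P·Fᵀ + Q = [73587442/400465 -64967598/400465; -64967598/400465 63545072/400465]
step 2: y = z − H·x̄ = [-11074513/400465]
step 2: S = H·P̄·Hᵀ + R = [295551163/400465]
step 2: K = P̄·Hᵀ·S⁻¹ = [147174884/295551163; -129935196/295551163]
step 2: x' = x̄ + K·y = [-131163812/295551163, 776565652/295551163]
step 2: P' = (I − K·H)·P̄ = [220762326/295551163 -194902794/295551163; -194902794/295551163 4738653248/295551163]

step 0: x' = [-277/307, 1881/307], P' = [228/307 -72/307; -72/307 10590/307]
step 1: x' = [-380122/400465, 1398886/400465], P' = [299658/400465 -285174/400465; -285174/400465 7128392/400465]
step 2: x' = [-131163812/295551163, 776565652/295551163], P' = [220762326/295551163 -194902794/295551163; -194902794/295551163 4738653248/295551163]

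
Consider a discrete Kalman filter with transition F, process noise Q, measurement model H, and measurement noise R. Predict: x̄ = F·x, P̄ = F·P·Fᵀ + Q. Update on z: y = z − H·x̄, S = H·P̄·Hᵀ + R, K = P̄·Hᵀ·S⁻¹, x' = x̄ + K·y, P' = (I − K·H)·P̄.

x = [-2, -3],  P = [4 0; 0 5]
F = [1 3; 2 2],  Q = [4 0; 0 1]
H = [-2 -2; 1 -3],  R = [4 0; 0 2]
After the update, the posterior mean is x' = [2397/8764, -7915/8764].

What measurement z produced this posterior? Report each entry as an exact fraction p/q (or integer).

z = [1, 3]

x̄ = F·x = [-11, -10]
P̄ = F·P·Fᵀ + Q = [53 38; 38 37]
S = H·P̄·Hᵀ + R = [668 268; 268 160]
K = P̄·Hᵀ·S⁻¹ = [-3193/8764 2007/8764; -1109/8764 -2141/8764]
x' − x̄ = [98801/8764, 79725/8764] = K·y
y = (KᵀK)⁻¹·Kᵀ·(x' − x̄) = [-41, -16]
z = y + H·x̄ = [-41, -16] + [42, 19] = [1, 3]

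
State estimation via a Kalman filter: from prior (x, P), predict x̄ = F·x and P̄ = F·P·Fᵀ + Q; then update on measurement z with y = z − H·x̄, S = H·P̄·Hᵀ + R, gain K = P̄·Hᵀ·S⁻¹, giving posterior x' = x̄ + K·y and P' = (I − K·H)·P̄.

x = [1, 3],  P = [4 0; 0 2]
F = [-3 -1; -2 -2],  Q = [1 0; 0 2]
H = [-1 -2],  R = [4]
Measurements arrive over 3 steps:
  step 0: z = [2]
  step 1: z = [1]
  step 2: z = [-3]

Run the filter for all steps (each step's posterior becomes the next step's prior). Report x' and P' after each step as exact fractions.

step 0: x̄ = F·x = [-6, -8]
step 0: P̄ = F·P·Fᵀ + Q = [39 28; 28 26]
step 0: y = z − H·x̄ = [-20]
step 0: S = H·P̄·Hᵀ + R = [259]
step 0: K = P̄·Hᵀ·S⁻¹ = [-95/259; -80/259]
step 0: x' = x̄ + K·y = [346/259, -472/259]
step 0: P' = (I − K·H)·P̄ = [1076/259 -348/259; -348/259 334/259]
step 1: x̄ = F·x = [-566/259, 36/37]
step 1: P̄ = F·P·Fᵀ + Q = [8189/259 620/37; 620/37 482/37]
step 1: y = z − H·x̄ = [197/259]
step 1: S = H·P̄·Hᵀ + R = [40081/259]
step 1: K = P̄·Hᵀ·S⁻¹ = [-16869/40081; -11088/40081]
step 1: x' = x̄ + K·y = [-100421/40081, 30564/40081]
step 1: P' = (I − K·H)·P̄ = [168572/40081 -50548/40081; -50548/40081 47450/40081]
step 2: x̄ = F·x = [270699/40081, 139714/40081]
step 2: P̄ = F·P·Fᵀ + Q = [1301391/40081 701948/40081; 701948/40081 539866/40081]
step 2: y = z − H·x̄ = [429884/40081]
step 2: S = H·P̄·Hᵀ + R = [6428971/40081]
step 2: K = P̄·Hᵀ·S⁻¹ = [-2705287/6428971; -1781680/6428971]
step 2: x' = x̄ + K·y = [14404741/6428971, 3300854/6428971]
step 2: P' = (I − K·H)·P̄ = [26147732/6428971 -7663292/6428971; -7663292/6428971 7395006/6428971]

step 0: x' = [346/259, -472/259], P' = [1076/259 -348/259; -348/259 334/259]
step 1: x' = [-100421/40081, 30564/40081], P' = [168572/40081 -50548/40081; -50548/40081 47450/40081]
step 2: x' = [14404741/6428971, 3300854/6428971], P' = [26147732/6428971 -7663292/6428971; -7663292/6428971 7395006/6428971]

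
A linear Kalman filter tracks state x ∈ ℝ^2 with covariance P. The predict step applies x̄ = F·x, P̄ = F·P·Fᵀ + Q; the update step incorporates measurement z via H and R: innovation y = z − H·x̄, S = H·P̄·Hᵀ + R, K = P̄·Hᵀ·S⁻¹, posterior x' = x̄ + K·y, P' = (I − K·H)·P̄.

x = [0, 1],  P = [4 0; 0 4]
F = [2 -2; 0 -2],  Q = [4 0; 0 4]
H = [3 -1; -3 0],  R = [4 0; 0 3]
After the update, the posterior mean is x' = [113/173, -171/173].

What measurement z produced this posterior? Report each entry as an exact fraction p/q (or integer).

z = [3, -2]

x̄ = F·x = [-2, -2]
P̄ = F·P·Fᵀ + Q = [36 16; 16 20]
S = H·P̄·Hᵀ + R = [252 -276; -276 327]
K = P̄·Hᵀ·S⁻¹ = [23/519 -152/519; -341/519 -364/519]
x' − x̄ = [459/173, 175/173] = K·y
y = (KᵀK)⁻¹·Kᵀ·(x' − x̄) = [7, -8]
z = y + H·x̄ = [7, -8] + [-4, 6] = [3, -2]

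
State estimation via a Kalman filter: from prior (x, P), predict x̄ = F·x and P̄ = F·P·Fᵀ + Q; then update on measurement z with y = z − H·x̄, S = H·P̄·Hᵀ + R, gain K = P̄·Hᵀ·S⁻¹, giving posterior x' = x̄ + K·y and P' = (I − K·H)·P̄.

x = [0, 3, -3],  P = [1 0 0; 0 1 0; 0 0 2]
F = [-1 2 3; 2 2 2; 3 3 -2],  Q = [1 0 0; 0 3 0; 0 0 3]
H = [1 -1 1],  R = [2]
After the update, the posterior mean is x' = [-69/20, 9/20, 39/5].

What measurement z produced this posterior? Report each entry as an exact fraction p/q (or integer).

z = [3]

x̄ = F·x = [-3, 0, 15]
P̄ = F·P·Fᵀ + Q = [24 14 -9; 14 19 4; -9 4 29]
S = H·P̄·Hᵀ + R = [20]
K = P̄·Hᵀ·S⁻¹ = [1/20; -1/20; 4/5]
x' − x̄ = [-9/20, 9/20, -36/5] = K·y
y = (KᵀK)⁻¹·Kᵀ·(x' − x̄) = [-9]
z = y + H·x̄ = [-9] + [12] = [3]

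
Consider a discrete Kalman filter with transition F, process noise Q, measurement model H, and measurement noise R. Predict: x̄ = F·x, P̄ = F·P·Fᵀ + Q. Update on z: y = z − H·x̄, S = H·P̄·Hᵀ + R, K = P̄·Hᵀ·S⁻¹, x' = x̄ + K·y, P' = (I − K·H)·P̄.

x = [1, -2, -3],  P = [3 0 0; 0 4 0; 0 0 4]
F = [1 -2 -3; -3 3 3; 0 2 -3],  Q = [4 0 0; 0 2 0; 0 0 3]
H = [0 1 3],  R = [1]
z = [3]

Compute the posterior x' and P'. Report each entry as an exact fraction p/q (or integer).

x' = [2432/175, -604/35, 1181/175]
P' = [10298/175 -2376/35 3959/175; -2376/35 1952/21 -1083/35; 3959/175 -1083/35 1822/175]

x̄ = F·x = [14, -18, 5]
P̄ = F·P·Fᵀ + Q = [59 -69 20; -69 101 -12; 20 -12 55]
y = z − H·x̄ = [6]
S = H·P̄·Hᵀ + R = [525]
K = P̄·Hᵀ·S⁻¹ = [-3/175; 13/105; 51/175]
x' = x̄ + K·y = [2432/175, -604/35, 1181/175]
P' = (I − K·H)·P̄ = [10298/175 -2376/35 3959/175; -2376/35 1952/21 -1083/35; 3959/175 -1083/35 1822/175]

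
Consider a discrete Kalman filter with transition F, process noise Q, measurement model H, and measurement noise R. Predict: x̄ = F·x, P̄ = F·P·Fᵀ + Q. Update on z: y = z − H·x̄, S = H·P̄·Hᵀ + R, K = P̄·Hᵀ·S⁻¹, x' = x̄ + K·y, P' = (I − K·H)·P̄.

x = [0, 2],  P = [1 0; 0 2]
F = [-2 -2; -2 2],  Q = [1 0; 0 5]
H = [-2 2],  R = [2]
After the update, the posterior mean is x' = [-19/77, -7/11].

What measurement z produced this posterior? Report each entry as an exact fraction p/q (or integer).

x̄ = F·x = [-4, 4]
P̄ = F·P·Fᵀ + Q = [13 -4; -4 17]
S = H·P̄·Hᵀ + R = [154]
K = P̄·Hᵀ·S⁻¹ = [-17/77; 3/11]
x' − x̄ = [289/77, -51/11] = K·y
y = (KᵀK)⁻¹·Kᵀ·(x' − x̄) = [-17]
z = y + H·x̄ = [-17] + [16] = [-1]

z = [-1]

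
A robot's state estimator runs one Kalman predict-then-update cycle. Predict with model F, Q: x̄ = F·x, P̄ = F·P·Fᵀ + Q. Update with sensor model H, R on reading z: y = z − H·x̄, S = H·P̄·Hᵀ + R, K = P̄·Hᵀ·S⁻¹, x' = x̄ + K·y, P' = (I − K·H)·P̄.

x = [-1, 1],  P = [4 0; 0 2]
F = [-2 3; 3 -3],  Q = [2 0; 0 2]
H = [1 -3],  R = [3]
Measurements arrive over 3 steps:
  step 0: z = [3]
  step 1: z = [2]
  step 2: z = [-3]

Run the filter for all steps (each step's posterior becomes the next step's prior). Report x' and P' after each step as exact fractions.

step 0: x̄ = F·x = [5, -6]
step 0: P̄ = F·P·Fᵀ + Q = [36 -42; -42 56]
step 0: y = z − H·x̄ = [-20]
step 0: S = H·P̄·Hᵀ + R = [795]
step 0: K = P̄·Hᵀ·S⁻¹ = [54/265; -14/53]
step 0: x' = x̄ + K·y = [49/53, -38/53]
step 0: P' = (I − K·H)·P̄ = [792/265 42/53; 42/53 28/53]
step 1: x̄ = F·x = [-4, 261/53]
step 1: P̄ = F·P·Fᵀ + Q = [46/5 -54/5; -54/5 5138/265]
step 1: y = z − H·x̄ = [1101/53]
step 1: S = H·P̄·Hᵀ + R = [66647/265]
step 1: K = P̄·Hᵀ·S⁻¹ = [11024/66647; -18276/66647]
step 1: x' = x̄ + K·y = [-37580/66647, -51453/66647]
step 1: P' = (I − K·H)·P̄ = [154554/66647 40494/66647; 40494/66647 31774/66647]
step 2: x̄ = F·x = [-79199/66647, 41619/66647]
step 2: P̄ = F·P·Fᵀ + Q = [551548/66647 -605880/66647; -605880/66647 1081354/66647]
step 2: y = z − H·x̄ = [4115/66647]
step 2: S = H·P̄·Hᵀ + R = [14118955/66647]
step 2: K = P̄·Hᵀ·S⁻¹ = [2369188/14118955; -3849942/14118955]
step 2: x' = x̄ + K·y = [-3326355/2823791, 1715829/2823791]
step 2: P' = (I − K·H)·P̄ = [32623068/14118955 8505168/14118955; 8505168/14118955 6684998/14118955]

step 0: x' = [49/53, -38/53], P' = [792/265 42/53; 42/53 28/53]
step 1: x' = [-37580/66647, -51453/66647], P' = [154554/66647 40494/66647; 40494/66647 31774/66647]
step 2: x' = [-3326355/2823791, 1715829/2823791], P' = [32623068/14118955 8505168/14118955; 8505168/14118955 6684998/14118955]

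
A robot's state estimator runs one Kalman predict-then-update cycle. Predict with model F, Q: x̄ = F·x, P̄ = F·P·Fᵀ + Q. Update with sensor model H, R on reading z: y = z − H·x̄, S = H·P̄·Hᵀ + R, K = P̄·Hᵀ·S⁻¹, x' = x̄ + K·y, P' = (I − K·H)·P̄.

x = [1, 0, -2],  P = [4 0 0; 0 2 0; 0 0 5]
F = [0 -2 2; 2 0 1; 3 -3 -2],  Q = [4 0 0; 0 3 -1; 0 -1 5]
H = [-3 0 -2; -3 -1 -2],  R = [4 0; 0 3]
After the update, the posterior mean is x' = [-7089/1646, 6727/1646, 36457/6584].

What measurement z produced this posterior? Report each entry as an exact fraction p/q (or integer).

x̄ = F·x = [-4, 0, 7]
P̄ = F·P·Fᵀ + Q = [32 10 -8; 10 24 13; -8 13 79]
S = H·P̄·Hᵀ + R = [512 564; 564 647]
K = P̄·Hᵀ·S⁻¹ = [-125/1646 -60/823; 1111/1646 -586/823; -1895/6584 39/1646]
x' − x̄ = [-505/1646, 6727/1646, -9631/6584] = K·y
y = (KᵀK)⁻¹·Kᵀ·(x' − x̄) = [5, -1]
z = y + H·x̄ = [5, -1] + [-2, -2] = [3, -3]

z = [3, -3]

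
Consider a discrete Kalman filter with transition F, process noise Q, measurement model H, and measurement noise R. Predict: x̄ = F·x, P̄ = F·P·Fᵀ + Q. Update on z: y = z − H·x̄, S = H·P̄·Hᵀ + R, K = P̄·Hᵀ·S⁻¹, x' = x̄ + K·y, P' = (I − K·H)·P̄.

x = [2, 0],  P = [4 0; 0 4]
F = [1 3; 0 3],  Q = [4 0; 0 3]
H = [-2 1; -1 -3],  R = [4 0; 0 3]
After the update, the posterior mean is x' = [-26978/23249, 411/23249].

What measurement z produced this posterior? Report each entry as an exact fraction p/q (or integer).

z = [3, 1]

x̄ = F·x = [2, 0]
P̄ = F·P·Fᵀ + Q = [44 36; 36 39]
S = H·P̄·Hᵀ + R = [75 151; 151 614]
K = P̄·Hᵀ·S⁻¹ = [-8976/23249 -3548/23249; 2841/23249 -6492/23249]
x' − x̄ = [-73476/23249, 411/23249] = K·y
y = (KᵀK)⁻¹·Kᵀ·(x' − x̄) = [7, 3]
z = y + H·x̄ = [7, 3] + [-4, -2] = [3, 1]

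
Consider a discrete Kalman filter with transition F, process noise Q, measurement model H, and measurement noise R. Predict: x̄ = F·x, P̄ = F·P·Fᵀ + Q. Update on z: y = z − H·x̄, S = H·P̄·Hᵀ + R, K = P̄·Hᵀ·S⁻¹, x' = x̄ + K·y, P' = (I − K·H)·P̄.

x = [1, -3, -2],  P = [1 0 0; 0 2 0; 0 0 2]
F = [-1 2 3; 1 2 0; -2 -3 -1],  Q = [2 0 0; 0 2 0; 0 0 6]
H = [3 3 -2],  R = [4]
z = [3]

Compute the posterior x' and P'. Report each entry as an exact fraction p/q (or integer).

x̄ = F·x = [-13, -5, 9]
P̄ = F·P·Fᵀ + Q = [29 7 -16; 7 11 -14; -16 -14 30]
y = z − H·x̄ = [75]
S = H·P̄·Hᵀ + R = [970]
K = P̄·Hᵀ·S⁻¹ = [14/97; 41/485; -15/97]
x' = x̄ + K·y = [-211/97, 130/97, -252/97]
P' = (I − K·H)·P̄ = [853/97 -469/97 548/97; -469/97 1973/485 -128/97; 548/97 -128/97 660/97]

x' = [-211/97, 130/97, -252/97]
P' = [853/97 -469/97 548/97; -469/97 1973/485 -128/97; 548/97 -128/97 660/97]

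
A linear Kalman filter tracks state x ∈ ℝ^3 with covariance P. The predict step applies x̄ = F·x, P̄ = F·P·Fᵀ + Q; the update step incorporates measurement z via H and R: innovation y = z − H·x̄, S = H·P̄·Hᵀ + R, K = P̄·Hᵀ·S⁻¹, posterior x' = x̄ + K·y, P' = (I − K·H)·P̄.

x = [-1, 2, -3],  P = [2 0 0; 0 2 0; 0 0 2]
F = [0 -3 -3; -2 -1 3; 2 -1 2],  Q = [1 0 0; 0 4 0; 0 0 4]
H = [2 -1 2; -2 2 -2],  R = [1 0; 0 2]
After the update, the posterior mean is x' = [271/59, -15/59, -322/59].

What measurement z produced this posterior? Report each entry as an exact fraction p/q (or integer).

z = [-1, 2]

x̄ = F·x = [3, -9, -10]
P̄ = F·P·Fᵀ + Q = [37 -12 -6; -12 32 6; -6 6 22]
S = H·P̄·Hᵀ + R = [245 -288; -288 366]
K = P̄·Hᵀ·S⁻¹ = [386/1121 121/3363; 964/1121 2974/3363; 626/1121 1294/3363]
x' − x̄ = [94/59, 516/59, 268/59] = K·y
y = (KᵀK)⁻¹·Kᵀ·(x' − x̄) = [4, 6]
z = y + H·x̄ = [4, 6] + [-5, -4] = [-1, 2]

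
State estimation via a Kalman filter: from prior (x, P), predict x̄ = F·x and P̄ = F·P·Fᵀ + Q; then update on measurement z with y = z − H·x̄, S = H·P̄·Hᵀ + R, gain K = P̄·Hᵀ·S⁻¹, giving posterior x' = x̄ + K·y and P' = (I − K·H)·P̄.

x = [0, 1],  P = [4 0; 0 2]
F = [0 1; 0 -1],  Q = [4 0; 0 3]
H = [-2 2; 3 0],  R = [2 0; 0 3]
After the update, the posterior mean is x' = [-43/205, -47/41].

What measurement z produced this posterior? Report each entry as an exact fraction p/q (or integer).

x̄ = F·x = [1, -1]
P̄ = F·P·Fᵀ + Q = [6 -2; -2 5]
S = H·P̄·Hᵀ + R = [62 -48; -48 57]
K = P̄·Hᵀ·S⁻¹ = [-8/205 58/205; 17/41 10/41]
x' − x̄ = [-248/205, -6/41] = K·y
y = (KᵀK)⁻¹·Kᵀ·(x' − x̄) = [2, -4]
z = y + H·x̄ = [2, -4] + [-4, 3] = [-2, -1]

z = [-2, -1]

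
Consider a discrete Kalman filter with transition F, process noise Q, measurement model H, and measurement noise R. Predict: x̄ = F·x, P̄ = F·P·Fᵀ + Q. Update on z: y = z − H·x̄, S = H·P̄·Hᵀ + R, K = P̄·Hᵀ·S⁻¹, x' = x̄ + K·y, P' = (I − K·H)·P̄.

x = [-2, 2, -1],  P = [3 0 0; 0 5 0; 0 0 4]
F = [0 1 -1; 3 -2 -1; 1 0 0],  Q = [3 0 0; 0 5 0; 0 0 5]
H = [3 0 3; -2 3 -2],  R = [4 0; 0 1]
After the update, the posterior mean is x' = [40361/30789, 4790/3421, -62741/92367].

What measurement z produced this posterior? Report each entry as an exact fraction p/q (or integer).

x̄ = F·x = [3, -9, -2]
P̄ = F·P·Fᵀ + Q = [12 -6 0; -6 56 9; 0 9 8]
S = H·P̄·Hᵀ + R = [184 -93; -93 549]
K = P̄·Hᵀ·S⁻¹ = [1762/10263 -1460/30789; 741/3421 1135/3421; 4733/30789 4256/92367]
x' − x̄ = [-52006/30789, 35579/3421, 121993/92367] = K·y
y = (KᵀK)⁻¹·Kᵀ·(x' − x̄) = [-1, 32]
z = y + H·x̄ = [-1, 32] + [3, -29] = [2, 3]

z = [2, 3]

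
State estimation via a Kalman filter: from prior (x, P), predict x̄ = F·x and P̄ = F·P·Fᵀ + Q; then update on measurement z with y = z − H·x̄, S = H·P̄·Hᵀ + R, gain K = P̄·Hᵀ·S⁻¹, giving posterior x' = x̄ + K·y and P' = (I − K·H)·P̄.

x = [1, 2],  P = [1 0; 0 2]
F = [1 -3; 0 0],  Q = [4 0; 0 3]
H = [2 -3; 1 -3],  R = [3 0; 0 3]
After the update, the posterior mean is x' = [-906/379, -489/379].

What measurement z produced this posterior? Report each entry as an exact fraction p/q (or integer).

x̄ = F·x = [-5, 0]
P̄ = F·P·Fᵀ + Q = [23 0; 0 3]
S = H·P̄·Hᵀ + R = [122 73; 73 53]
K = P̄·Hᵀ·S⁻¹ = [253/379 -184/379; 60/379 -147/379]
x' − x̄ = [989/379, -489/379] = K·y
y = (KᵀK)⁻¹·Kᵀ·(x' − x̄) = [9, 7]
z = y + H·x̄ = [9, 7] + [-10, -5] = [-1, 2]

z = [-1, 2]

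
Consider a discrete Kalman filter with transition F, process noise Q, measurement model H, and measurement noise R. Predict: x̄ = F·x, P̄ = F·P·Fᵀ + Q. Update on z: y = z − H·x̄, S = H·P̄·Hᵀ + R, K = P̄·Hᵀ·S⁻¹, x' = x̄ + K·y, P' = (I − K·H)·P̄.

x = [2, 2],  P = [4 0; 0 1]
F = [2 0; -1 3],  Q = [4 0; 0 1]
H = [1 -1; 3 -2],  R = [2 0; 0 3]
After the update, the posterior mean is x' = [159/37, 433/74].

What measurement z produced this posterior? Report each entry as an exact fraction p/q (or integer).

x̄ = F·x = [4, 4]
P̄ = F·P·Fᵀ + Q = [20 -8; -8 14]
S = H·P̄·Hᵀ + R = [52 128; 128 335]
K = P̄·Hᵀ·S⁻¹ = [-87/259 92/259; -51/74 4/37]
x' − x̄ = [11/37, 137/74] = K·y
y = (KᵀK)⁻¹·Kᵀ·(x' − x̄) = [-3, -2]
z = y + H·x̄ = [-3, -2] + [0, 4] = [-3, 2]

z = [-3, 2]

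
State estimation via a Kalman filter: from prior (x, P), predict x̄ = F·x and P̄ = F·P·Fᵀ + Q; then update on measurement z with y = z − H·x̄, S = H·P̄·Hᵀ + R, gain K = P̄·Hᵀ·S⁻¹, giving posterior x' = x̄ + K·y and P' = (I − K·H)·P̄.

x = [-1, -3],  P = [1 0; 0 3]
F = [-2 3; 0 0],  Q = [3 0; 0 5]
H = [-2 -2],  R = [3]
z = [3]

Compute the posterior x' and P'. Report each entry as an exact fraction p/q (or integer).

x' = [-365/159, 110/159]
P' = [782/159 -680/159; -680/159 695/159]

x̄ = F·x = [-7, 0]
P̄ = F·P·Fᵀ + Q = [34 0; 0 5]
y = z − H·x̄ = [-11]
S = H·P̄·Hᵀ + R = [159]
K = P̄·Hᵀ·S⁻¹ = [-68/159; -10/159]
x' = x̄ + K·y = [-365/159, 110/159]
P' = (I − K·H)·P̄ = [782/159 -680/159; -680/159 695/159]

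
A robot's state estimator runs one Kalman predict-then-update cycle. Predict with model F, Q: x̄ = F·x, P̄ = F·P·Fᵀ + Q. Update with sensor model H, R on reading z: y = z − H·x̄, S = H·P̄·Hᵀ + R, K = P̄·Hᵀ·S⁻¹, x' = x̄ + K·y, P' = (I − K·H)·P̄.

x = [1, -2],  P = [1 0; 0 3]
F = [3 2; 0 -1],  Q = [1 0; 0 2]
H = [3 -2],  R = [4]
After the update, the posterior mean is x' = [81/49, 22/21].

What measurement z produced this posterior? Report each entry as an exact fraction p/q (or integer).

x̄ = F·x = [-1, 2]
P̄ = F·P·Fᵀ + Q = [22 -6; -6 5]
S = H·P̄·Hᵀ + R = [294]
K = P̄·Hᵀ·S⁻¹ = [13/49; -2/21]
x' − x̄ = [130/49, -20/21] = K·y
y = (KᵀK)⁻¹·Kᵀ·(x' − x̄) = [10]
z = y + H·x̄ = [10] + [-7] = [3]

z = [3]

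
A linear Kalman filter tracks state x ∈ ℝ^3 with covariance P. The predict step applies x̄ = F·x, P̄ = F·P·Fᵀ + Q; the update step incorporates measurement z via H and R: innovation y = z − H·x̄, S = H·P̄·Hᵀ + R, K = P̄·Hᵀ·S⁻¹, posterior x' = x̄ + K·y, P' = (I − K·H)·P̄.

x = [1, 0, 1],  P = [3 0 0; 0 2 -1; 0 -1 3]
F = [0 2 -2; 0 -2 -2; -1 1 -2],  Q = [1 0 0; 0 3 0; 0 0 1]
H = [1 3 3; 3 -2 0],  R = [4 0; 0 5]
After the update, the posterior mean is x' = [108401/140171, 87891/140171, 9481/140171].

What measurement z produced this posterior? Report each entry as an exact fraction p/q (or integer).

z = [3, 1]

x̄ = F·x = [-2, -2, -3]
P̄ = F·P·Fᵀ + Q = [29 4 22; 4 15 6; 22 6 22]
S = H·P̄·Hᵀ + R = [630 187; 187 278]
K = P̄·Hᵀ·S⁻¹ = [14973/140171 29761/140171; 21992/140171 -23869/140171; 19370/140171 14198/140171]
x' − x̄ = [388743/140171, 368233/140171, 429994/140171] = K·y
y = (KᵀK)⁻¹·Kᵀ·(x' − x̄) = [20, 3]
z = y + H·x̄ = [20, 3] + [-17, -2] = [3, 1]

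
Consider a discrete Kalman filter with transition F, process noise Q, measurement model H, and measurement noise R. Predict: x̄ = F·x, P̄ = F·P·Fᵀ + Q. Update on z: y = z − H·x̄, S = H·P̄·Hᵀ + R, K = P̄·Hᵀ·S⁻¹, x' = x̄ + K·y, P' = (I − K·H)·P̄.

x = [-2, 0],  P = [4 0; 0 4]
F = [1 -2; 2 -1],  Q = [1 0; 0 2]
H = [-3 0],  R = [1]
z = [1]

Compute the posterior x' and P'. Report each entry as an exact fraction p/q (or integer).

x̄ = F·x = [-2, -4]
P̄ = F·P·Fᵀ + Q = [21 16; 16 22]
y = z − H·x̄ = [-5]
S = H·P̄·Hᵀ + R = [190]
K = P̄·Hᵀ·S⁻¹ = [-63/190; -24/95]
x' = x̄ + K·y = [-13/38, -52/19]
P' = (I − K·H)·P̄ = [21/190 8/95; 8/95 938/95]

x' = [-13/38, -52/19]
P' = [21/190 8/95; 8/95 938/95]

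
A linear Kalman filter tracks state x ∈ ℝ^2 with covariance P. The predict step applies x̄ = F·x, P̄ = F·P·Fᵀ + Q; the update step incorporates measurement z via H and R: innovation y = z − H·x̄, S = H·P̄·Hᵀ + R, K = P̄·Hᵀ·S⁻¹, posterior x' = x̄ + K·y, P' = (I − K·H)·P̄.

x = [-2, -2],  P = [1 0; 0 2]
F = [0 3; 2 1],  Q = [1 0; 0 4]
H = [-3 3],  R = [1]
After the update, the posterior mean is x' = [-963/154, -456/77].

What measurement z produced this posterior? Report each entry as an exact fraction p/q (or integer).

x̄ = F·x = [-6, -6]
P̄ = F·P·Fᵀ + Q = [19 6; 6 10]
S = H·P̄·Hᵀ + R = [154]
K = P̄·Hᵀ·S⁻¹ = [-39/154; 6/77]
x' − x̄ = [-39/154, 6/77] = K·y
y = (KᵀK)⁻¹·Kᵀ·(x' − x̄) = [1]
z = y + H·x̄ = [1] + [0] = [1]

z = [1]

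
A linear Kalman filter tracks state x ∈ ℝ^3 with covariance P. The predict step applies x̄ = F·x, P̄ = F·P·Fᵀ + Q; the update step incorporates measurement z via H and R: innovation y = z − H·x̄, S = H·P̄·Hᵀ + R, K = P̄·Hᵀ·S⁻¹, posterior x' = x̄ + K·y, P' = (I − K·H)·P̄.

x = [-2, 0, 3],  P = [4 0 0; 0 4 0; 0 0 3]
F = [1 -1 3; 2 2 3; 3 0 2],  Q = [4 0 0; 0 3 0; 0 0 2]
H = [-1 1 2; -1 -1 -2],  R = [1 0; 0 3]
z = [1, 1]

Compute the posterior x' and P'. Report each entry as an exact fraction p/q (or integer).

x̄ = F·x = [7, 5, 0]
P̄ = F·P·Fᵀ + Q = [39 27 30; 27 62 42; 30 42 50]
y = z − H·x̄ = [3, 13]
S = H·P̄·Hᵀ + R = [296 -391; -391 646]
K = P̄·Hᵀ·S⁻¹ = [-1074/2255 -18528/38335; 543/2255 -4679/38335; 60/451 -1424/7667]
x' = x̄ + K·y = [-27293/38335, 158541/38335, -15452/7667]
P' = (I − K·H)·P̄ = [36921/38335 2403/38335 1626/7667; 2403/38335 468814/38335 -45718/7667; 1626/7667 -45718/7667 24182/7667]

x' = [-27293/38335, 158541/38335, -15452/7667]
P' = [36921/38335 2403/38335 1626/7667; 2403/38335 468814/38335 -45718/7667; 1626/7667 -45718/7667 24182/7667]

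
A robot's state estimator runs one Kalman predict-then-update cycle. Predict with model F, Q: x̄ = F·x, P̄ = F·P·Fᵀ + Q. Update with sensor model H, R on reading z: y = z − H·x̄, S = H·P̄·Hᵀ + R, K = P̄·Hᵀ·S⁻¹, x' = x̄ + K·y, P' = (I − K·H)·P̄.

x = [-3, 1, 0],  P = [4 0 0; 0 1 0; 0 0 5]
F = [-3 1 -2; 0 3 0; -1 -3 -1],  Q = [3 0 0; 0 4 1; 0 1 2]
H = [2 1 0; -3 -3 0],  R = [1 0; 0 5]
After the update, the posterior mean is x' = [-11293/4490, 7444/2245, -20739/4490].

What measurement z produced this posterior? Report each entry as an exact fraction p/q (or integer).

z = [-2, -3]

x̄ = F·x = [10, 3, 0]
P̄ = F·P·Fᵀ + Q = [60 3 19; 3 13 -8; 19 -8 20]
S = H·P̄·Hᵀ + R = [266 -426; -426 716]
K = P̄·Hᵀ·S⁻¹ = [3777/4490 531/2245; -1711/2245 -2337/4490; 3711/4490 2001/4490]
x' − x̄ = [-56193/4490, 709/2245, -20739/4490] = K·y
y = (KᵀK)⁻¹·Kᵀ·(x' − x̄) = [-25, 36]
z = y + H·x̄ = [-25, 36] + [23, -39] = [-2, -3]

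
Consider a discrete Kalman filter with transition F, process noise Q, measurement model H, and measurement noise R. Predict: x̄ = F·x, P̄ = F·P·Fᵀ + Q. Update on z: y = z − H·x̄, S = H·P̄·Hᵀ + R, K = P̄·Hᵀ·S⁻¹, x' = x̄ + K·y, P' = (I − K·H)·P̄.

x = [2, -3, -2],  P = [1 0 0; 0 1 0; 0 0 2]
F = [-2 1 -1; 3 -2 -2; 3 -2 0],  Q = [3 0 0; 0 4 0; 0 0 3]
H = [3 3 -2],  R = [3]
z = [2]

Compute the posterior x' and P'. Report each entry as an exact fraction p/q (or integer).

x̄ = F·x = [-5, 16, 12]
P̄ = F·P·Fᵀ + Q = [10 -4 -8; -4 25 13; -8 13 16]
y = z − H·x̄ = [-7]
S = H·P̄·Hᵀ + R = [250]
K = P̄·Hᵀ·S⁻¹ = [17/125; 37/250; -17/250]
x' = x̄ + K·y = [-744/125, 3741/250, 3119/250]
P' = (I − K·H)·P̄ = [672/125 -1129/125 -711/125; -1129/125 4881/250 3879/250; -711/125 3879/250 3711/250]

x' = [-744/125, 3741/250, 3119/250]
P' = [672/125 -1129/125 -711/125; -1129/125 4881/250 3879/250; -711/125 3879/250 3711/250]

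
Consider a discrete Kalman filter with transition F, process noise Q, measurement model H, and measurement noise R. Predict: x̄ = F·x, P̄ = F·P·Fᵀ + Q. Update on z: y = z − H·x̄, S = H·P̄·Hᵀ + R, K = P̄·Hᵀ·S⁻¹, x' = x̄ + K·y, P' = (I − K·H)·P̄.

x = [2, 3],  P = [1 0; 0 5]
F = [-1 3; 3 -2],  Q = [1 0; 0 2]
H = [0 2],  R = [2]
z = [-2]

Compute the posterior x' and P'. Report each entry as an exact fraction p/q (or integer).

x̄ = F·x = [7, 0]
P̄ = F·P·Fᵀ + Q = [47 -33; -33 31]
y = z − H·x̄ = [-2]
S = H·P̄·Hᵀ + R = [126]
K = P̄·Hᵀ·S⁻¹ = [-11/21; 31/63]
x' = x̄ + K·y = [169/21, -62/63]
P' = (I − K·H)·P̄ = [87/7 -11/21; -11/21 31/63]

x' = [169/21, -62/63]
P' = [87/7 -11/21; -11/21 31/63]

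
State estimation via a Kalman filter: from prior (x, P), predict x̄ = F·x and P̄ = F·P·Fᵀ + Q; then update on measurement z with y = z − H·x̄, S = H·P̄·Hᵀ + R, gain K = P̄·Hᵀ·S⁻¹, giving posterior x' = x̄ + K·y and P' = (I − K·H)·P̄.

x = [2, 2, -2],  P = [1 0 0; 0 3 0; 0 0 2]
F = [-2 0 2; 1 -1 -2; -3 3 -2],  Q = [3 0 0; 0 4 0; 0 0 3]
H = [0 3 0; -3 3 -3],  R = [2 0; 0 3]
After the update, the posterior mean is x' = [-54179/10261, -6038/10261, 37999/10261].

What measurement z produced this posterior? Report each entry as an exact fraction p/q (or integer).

z = [-2, 3]

x̄ = F·x = [-8, 4, 4]
P̄ = F·P·Fᵀ + Q = [15 -10 -2; -10 16 -4; -2 -4 47]
S = H·P̄·Hᵀ + R = [146 270; 270 921]
K = P̄·Hᵀ·S⁻¹ = [-1500/10261 -329/10261; 3318/10261 30/10261; 4773/10261 -3037/10261]
x' − x̄ = [27909/10261, -47082/10261, -3045/10261] = K·y
y = (KᵀK)⁻¹·Kᵀ·(x' − x̄) = [-14, -21]
z = y + H·x̄ = [-14, -21] + [12, 24] = [-2, 3]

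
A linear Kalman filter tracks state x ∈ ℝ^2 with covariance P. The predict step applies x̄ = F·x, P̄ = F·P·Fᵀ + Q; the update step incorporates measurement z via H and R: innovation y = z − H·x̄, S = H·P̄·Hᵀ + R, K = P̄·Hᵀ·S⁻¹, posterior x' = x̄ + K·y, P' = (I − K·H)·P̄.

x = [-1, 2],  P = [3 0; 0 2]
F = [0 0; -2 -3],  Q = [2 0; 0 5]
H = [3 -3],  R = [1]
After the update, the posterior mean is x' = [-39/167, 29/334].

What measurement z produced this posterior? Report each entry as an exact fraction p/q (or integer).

x̄ = F·x = [0, -4]
P̄ = F·P·Fᵀ + Q = [2 0; 0 35]
S = H·P̄·Hᵀ + R = [334]
K = P̄·Hᵀ·S⁻¹ = [3/167; -105/334]
x' − x̄ = [-39/167, 1365/334] = K·y
y = (KᵀK)⁻¹·Kᵀ·(x' − x̄) = [-13]
z = y + H·x̄ = [-13] + [12] = [-1]

z = [-1]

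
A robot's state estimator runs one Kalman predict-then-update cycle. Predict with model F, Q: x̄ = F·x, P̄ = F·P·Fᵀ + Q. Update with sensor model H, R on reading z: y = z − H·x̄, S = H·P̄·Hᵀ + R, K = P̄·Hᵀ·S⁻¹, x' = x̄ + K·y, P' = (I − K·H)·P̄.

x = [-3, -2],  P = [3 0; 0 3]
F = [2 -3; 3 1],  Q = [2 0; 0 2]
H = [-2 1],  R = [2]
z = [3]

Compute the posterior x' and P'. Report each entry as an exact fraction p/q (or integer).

x' = [-511/81, -793/81]
P' = [1313/162 1240/81; 1240/81 2494/81]

x̄ = F·x = [0, -11]
P̄ = F·P·Fᵀ + Q = [41 9; 9 32]
y = z − H·x̄ = [14]
S = H·P̄·Hᵀ + R = [162]
K = P̄·Hᵀ·S⁻¹ = [-73/162; 7/81]
x' = x̄ + K·y = [-511/81, -793/81]
P' = (I − K·H)·P̄ = [1313/162 1240/81; 1240/81 2494/81]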